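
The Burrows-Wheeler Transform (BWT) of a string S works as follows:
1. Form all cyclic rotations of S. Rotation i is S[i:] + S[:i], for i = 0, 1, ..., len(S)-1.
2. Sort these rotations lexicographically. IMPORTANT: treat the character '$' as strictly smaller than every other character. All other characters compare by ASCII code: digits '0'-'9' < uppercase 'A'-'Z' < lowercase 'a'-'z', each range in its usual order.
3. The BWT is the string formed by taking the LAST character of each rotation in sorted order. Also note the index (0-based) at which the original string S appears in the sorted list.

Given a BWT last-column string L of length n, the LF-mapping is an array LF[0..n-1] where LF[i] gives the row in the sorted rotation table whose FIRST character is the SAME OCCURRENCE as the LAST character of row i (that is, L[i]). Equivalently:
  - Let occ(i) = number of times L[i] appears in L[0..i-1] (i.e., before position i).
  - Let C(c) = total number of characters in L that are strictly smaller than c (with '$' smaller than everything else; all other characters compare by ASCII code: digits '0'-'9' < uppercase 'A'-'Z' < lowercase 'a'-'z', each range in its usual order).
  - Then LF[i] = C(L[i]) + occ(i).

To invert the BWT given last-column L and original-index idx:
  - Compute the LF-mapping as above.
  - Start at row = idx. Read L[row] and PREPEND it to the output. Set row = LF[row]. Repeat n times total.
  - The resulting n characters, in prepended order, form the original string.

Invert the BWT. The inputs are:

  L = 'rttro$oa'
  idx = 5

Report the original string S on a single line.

LF mapping: 4 6 7 5 2 0 3 1
Walk LF starting at row 5, prepending L[row]:
  step 1: row=5, L[5]='$', prepend. Next row=LF[5]=0
  step 2: row=0, L[0]='r', prepend. Next row=LF[0]=4
  step 3: row=4, L[4]='o', prepend. Next row=LF[4]=2
  step 4: row=2, L[2]='t', prepend. Next row=LF[2]=7
  step 5: row=7, L[7]='a', prepend. Next row=LF[7]=1
  step 6: row=1, L[1]='t', prepend. Next row=LF[1]=6
  step 7: row=6, L[6]='o', prepend. Next row=LF[6]=3
  step 8: row=3, L[3]='r', prepend. Next row=LF[3]=5
Reversed output: rotator$

Answer: rotator$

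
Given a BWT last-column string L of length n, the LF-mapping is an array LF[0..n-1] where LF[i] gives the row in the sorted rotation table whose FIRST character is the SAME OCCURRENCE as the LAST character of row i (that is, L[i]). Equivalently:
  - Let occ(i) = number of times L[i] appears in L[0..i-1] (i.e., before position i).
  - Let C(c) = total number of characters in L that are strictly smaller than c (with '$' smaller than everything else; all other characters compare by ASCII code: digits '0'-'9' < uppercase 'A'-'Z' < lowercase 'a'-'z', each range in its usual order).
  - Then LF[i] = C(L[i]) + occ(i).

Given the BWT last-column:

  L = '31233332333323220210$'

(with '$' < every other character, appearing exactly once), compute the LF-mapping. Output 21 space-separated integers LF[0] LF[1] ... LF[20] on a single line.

Answer: 11 3 5 12 13 14 15 6 16 17 18 19 7 20 8 9 1 10 4 2 0

Derivation:
Char counts: '$':1, '0':2, '1':2, '2':6, '3':10
C (first-col start): C('$')=0, C('0')=1, C('1')=3, C('2')=5, C('3')=11
L[0]='3': occ=0, LF[0]=C('3')+0=11+0=11
L[1]='1': occ=0, LF[1]=C('1')+0=3+0=3
L[2]='2': occ=0, LF[2]=C('2')+0=5+0=5
L[3]='3': occ=1, LF[3]=C('3')+1=11+1=12
L[4]='3': occ=2, LF[4]=C('3')+2=11+2=13
L[5]='3': occ=3, LF[5]=C('3')+3=11+3=14
L[6]='3': occ=4, LF[6]=C('3')+4=11+4=15
L[7]='2': occ=1, LF[7]=C('2')+1=5+1=6
L[8]='3': occ=5, LF[8]=C('3')+5=11+5=16
L[9]='3': occ=6, LF[9]=C('3')+6=11+6=17
L[10]='3': occ=7, LF[10]=C('3')+7=11+7=18
L[11]='3': occ=8, LF[11]=C('3')+8=11+8=19
L[12]='2': occ=2, LF[12]=C('2')+2=5+2=7
L[13]='3': occ=9, LF[13]=C('3')+9=11+9=20
L[14]='2': occ=3, LF[14]=C('2')+3=5+3=8
L[15]='2': occ=4, LF[15]=C('2')+4=5+4=9
L[16]='0': occ=0, LF[16]=C('0')+0=1+0=1
L[17]='2': occ=5, LF[17]=C('2')+5=5+5=10
L[18]='1': occ=1, LF[18]=C('1')+1=3+1=4
L[19]='0': occ=1, LF[19]=C('0')+1=1+1=2
L[20]='$': occ=0, LF[20]=C('$')+0=0+0=0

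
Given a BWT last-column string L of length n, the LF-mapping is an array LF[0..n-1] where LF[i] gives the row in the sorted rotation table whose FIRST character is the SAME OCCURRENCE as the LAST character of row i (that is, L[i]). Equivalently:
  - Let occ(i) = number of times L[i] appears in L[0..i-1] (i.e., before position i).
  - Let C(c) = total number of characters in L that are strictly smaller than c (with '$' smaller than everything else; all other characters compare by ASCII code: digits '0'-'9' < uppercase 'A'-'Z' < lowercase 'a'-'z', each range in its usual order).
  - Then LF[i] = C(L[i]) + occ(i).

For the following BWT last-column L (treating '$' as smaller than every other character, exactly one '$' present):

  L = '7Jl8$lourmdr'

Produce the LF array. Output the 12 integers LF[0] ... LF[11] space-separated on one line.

Answer: 1 3 5 2 0 6 8 11 9 7 4 10

Derivation:
Char counts: '$':1, '7':1, '8':1, 'J':1, 'd':1, 'l':2, 'm':1, 'o':1, 'r':2, 'u':1
C (first-col start): C('$')=0, C('7')=1, C('8')=2, C('J')=3, C('d')=4, C('l')=5, C('m')=7, C('o')=8, C('r')=9, C('u')=11
L[0]='7': occ=0, LF[0]=C('7')+0=1+0=1
L[1]='J': occ=0, LF[1]=C('J')+0=3+0=3
L[2]='l': occ=0, LF[2]=C('l')+0=5+0=5
L[3]='8': occ=0, LF[3]=C('8')+0=2+0=2
L[4]='$': occ=0, LF[4]=C('$')+0=0+0=0
L[5]='l': occ=1, LF[5]=C('l')+1=5+1=6
L[6]='o': occ=0, LF[6]=C('o')+0=8+0=8
L[7]='u': occ=0, LF[7]=C('u')+0=11+0=11
L[8]='r': occ=0, LF[8]=C('r')+0=9+0=9
L[9]='m': occ=0, LF[9]=C('m')+0=7+0=7
L[10]='d': occ=0, LF[10]=C('d')+0=4+0=4
L[11]='r': occ=1, LF[11]=C('r')+1=9+1=10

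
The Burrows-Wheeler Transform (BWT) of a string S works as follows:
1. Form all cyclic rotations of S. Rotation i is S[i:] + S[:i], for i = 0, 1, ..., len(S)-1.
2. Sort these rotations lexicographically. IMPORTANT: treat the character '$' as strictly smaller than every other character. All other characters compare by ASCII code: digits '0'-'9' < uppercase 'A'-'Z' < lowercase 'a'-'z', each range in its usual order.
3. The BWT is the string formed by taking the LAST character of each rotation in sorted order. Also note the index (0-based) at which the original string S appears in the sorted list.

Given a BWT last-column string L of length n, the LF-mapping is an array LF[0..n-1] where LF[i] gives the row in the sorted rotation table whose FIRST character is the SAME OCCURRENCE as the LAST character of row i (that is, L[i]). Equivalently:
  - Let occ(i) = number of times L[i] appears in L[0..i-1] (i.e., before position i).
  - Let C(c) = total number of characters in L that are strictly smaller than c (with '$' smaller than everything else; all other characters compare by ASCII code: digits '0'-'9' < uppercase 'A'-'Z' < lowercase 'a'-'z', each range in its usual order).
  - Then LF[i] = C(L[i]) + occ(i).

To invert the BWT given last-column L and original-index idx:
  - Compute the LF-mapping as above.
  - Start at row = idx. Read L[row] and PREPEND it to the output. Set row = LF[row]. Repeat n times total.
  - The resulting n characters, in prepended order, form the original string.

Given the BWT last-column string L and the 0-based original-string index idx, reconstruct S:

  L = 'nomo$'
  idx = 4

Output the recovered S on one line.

LF mapping: 2 3 1 4 0
Walk LF starting at row 4, prepending L[row]:
  step 1: row=4, L[4]='$', prepend. Next row=LF[4]=0
  step 2: row=0, L[0]='n', prepend. Next row=LF[0]=2
  step 3: row=2, L[2]='m', prepend. Next row=LF[2]=1
  step 4: row=1, L[1]='o', prepend. Next row=LF[1]=3
  step 5: row=3, L[3]='o', prepend. Next row=LF[3]=4
Reversed output: oomn$

Answer: oomn$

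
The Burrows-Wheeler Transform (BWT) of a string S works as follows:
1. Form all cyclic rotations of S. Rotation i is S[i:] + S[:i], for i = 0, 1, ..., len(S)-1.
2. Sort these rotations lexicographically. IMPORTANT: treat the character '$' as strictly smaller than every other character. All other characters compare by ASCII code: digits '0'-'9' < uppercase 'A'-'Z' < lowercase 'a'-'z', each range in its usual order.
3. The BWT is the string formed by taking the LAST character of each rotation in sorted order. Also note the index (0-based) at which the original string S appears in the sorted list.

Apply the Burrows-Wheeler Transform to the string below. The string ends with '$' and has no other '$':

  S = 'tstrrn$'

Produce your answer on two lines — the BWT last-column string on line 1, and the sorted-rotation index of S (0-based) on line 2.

All 7 rotations (rotation i = S[i:]+S[:i]):
  rot[0] = tstrrn$
  rot[1] = strrn$t
  rot[2] = trrn$ts
  rot[3] = rrn$tst
  rot[4] = rn$tstr
  rot[5] = n$tstrr
  rot[6] = $tstrrn
Sorted (with $ < everything):
  sorted[0] = $tstrrn  (last char: 'n')
  sorted[1] = n$tstrr  (last char: 'r')
  sorted[2] = rn$tstr  (last char: 'r')
  sorted[3] = rrn$tst  (last char: 't')
  sorted[4] = strrn$t  (last char: 't')
  sorted[5] = trrn$ts  (last char: 's')
  sorted[6] = tstrrn$  (last char: '$')
Last column: nrrtts$
Original string S is at sorted index 6

Answer: nrrtts$
6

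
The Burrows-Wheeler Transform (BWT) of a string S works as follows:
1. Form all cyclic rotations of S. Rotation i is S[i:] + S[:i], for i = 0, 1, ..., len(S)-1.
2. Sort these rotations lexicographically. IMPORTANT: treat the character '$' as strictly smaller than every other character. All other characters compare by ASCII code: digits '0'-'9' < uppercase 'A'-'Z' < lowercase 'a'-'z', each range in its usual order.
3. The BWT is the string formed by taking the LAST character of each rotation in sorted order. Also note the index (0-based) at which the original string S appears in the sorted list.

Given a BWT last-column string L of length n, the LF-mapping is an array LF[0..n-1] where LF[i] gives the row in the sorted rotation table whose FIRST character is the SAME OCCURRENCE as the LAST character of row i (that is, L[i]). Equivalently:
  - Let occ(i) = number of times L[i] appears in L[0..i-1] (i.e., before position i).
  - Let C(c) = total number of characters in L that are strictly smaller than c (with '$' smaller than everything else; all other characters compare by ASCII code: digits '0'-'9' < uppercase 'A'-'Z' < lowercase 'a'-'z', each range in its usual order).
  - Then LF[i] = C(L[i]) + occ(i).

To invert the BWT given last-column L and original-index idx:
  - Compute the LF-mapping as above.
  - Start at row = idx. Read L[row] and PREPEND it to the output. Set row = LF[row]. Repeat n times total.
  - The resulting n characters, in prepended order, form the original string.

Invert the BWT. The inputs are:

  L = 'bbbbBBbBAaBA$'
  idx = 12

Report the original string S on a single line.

LF mapping: 8 9 10 11 3 4 12 5 1 7 6 2 0
Walk LF starting at row 12, prepending L[row]:
  step 1: row=12, L[12]='$', prepend. Next row=LF[12]=0
  step 2: row=0, L[0]='b', prepend. Next row=LF[0]=8
  step 3: row=8, L[8]='A', prepend. Next row=LF[8]=1
  step 4: row=1, L[1]='b', prepend. Next row=LF[1]=9
  step 5: row=9, L[9]='a', prepend. Next row=LF[9]=7
  step 6: row=7, L[7]='B', prepend. Next row=LF[7]=5
  step 7: row=5, L[5]='B', prepend. Next row=LF[5]=4
  step 8: row=4, L[4]='B', prepend. Next row=LF[4]=3
  step 9: row=3, L[3]='b', prepend. Next row=LF[3]=11
  step 10: row=11, L[11]='A', prepend. Next row=LF[11]=2
  step 11: row=2, L[2]='b', prepend. Next row=LF[2]=10
  step 12: row=10, L[10]='B', prepend. Next row=LF[10]=6
  step 13: row=6, L[6]='b', prepend. Next row=LF[6]=12
Reversed output: bBbAbBBBabAb$

Answer: bBbAbBBBabAb$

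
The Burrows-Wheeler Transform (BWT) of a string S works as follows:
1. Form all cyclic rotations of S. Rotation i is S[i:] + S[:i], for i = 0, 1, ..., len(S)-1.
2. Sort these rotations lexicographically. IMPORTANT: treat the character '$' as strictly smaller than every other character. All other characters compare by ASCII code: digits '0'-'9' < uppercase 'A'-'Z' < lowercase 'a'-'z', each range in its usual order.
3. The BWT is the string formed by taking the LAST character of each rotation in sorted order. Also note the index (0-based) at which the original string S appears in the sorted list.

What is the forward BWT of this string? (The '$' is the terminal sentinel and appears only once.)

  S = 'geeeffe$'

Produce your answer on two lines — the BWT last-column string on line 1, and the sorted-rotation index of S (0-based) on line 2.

All 8 rotations (rotation i = S[i:]+S[:i]):
  rot[0] = geeeffe$
  rot[1] = eeeffe$g
  rot[2] = eeffe$ge
  rot[3] = effe$gee
  rot[4] = ffe$geee
  rot[5] = fe$geeef
  rot[6] = e$geeeff
  rot[7] = $geeeffe
Sorted (with $ < everything):
  sorted[0] = $geeeffe  (last char: 'e')
  sorted[1] = e$geeeff  (last char: 'f')
  sorted[2] = eeeffe$g  (last char: 'g')
  sorted[3] = eeffe$ge  (last char: 'e')
  sorted[4] = effe$gee  (last char: 'e')
  sorted[5] = fe$geeef  (last char: 'f')
  sorted[6] = ffe$geee  (last char: 'e')
  sorted[7] = geeeffe$  (last char: '$')
Last column: efgeefe$
Original string S is at sorted index 7

Answer: efgeefe$
7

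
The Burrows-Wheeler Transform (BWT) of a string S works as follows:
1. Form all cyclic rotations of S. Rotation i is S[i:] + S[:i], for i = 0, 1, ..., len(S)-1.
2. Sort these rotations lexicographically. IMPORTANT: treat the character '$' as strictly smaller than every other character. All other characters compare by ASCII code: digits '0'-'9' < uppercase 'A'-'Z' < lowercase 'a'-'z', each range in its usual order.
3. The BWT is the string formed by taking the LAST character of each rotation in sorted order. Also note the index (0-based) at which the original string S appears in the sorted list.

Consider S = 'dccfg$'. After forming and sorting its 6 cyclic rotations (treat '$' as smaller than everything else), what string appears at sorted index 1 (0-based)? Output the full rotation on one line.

All 6 rotations (rotation i = S[i:]+S[:i]):
  rot[0] = dccfg$
  rot[1] = ccfg$d
  rot[2] = cfg$dc
  rot[3] = fg$dcc
  rot[4] = g$dccf
  rot[5] = $dccfg
Sorted (with $ < everything):
  sorted[0] = $dccfg
  sorted[1] = ccfg$d
  sorted[2] = cfg$dc
  sorted[3] = dccfg$
  sorted[4] = fg$dcc
  sorted[5] = g$dccf
sorted[1] = ccfg$d

Answer: ccfg$d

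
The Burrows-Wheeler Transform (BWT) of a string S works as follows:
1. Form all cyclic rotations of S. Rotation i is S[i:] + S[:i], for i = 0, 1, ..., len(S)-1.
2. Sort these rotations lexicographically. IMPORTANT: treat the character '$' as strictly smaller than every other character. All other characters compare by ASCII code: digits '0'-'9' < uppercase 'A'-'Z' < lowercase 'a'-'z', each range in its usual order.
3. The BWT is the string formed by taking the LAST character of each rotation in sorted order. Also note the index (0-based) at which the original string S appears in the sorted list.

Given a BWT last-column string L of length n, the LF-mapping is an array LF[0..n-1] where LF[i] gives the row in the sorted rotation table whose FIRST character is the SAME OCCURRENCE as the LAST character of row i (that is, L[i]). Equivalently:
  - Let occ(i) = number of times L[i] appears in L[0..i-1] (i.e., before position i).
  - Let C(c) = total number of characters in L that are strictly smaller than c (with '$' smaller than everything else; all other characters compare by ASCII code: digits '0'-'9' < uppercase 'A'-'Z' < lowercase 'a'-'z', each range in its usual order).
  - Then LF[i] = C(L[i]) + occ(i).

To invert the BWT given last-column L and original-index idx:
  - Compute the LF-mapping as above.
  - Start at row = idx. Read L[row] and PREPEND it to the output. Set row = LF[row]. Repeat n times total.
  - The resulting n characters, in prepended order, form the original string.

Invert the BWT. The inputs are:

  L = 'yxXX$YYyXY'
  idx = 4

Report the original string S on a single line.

LF mapping: 8 7 1 2 0 4 5 9 3 6
Walk LF starting at row 4, prepending L[row]:
  step 1: row=4, L[4]='$', prepend. Next row=LF[4]=0
  step 2: row=0, L[0]='y', prepend. Next row=LF[0]=8
  step 3: row=8, L[8]='X', prepend. Next row=LF[8]=3
  step 4: row=3, L[3]='X', prepend. Next row=LF[3]=2
  step 5: row=2, L[2]='X', prepend. Next row=LF[2]=1
  step 6: row=1, L[1]='x', prepend. Next row=LF[1]=7
  step 7: row=7, L[7]='y', prepend. Next row=LF[7]=9
  step 8: row=9, L[9]='Y', prepend. Next row=LF[9]=6
  step 9: row=6, L[6]='Y', prepend. Next row=LF[6]=5
  step 10: row=5, L[5]='Y', prepend. Next row=LF[5]=4
Reversed output: YYYyxXXXy$

Answer: YYYyxXXXy$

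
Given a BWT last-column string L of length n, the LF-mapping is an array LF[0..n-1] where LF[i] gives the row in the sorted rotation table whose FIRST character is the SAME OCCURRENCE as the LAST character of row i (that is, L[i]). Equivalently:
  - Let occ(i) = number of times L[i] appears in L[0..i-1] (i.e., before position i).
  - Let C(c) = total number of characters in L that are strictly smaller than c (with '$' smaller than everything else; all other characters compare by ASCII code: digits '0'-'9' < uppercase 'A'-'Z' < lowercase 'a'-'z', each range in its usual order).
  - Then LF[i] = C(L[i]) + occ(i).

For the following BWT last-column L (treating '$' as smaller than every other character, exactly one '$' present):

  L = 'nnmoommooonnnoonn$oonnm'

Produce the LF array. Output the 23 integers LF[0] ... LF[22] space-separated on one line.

Answer: 5 6 1 14 15 2 3 16 17 18 7 8 9 19 20 10 11 0 21 22 12 13 4

Derivation:
Char counts: '$':1, 'm':4, 'n':9, 'o':9
C (first-col start): C('$')=0, C('m')=1, C('n')=5, C('o')=14
L[0]='n': occ=0, LF[0]=C('n')+0=5+0=5
L[1]='n': occ=1, LF[1]=C('n')+1=5+1=6
L[2]='m': occ=0, LF[2]=C('m')+0=1+0=1
L[3]='o': occ=0, LF[3]=C('o')+0=14+0=14
L[4]='o': occ=1, LF[4]=C('o')+1=14+1=15
L[5]='m': occ=1, LF[5]=C('m')+1=1+1=2
L[6]='m': occ=2, LF[6]=C('m')+2=1+2=3
L[7]='o': occ=2, LF[7]=C('o')+2=14+2=16
L[8]='o': occ=3, LF[8]=C('o')+3=14+3=17
L[9]='o': occ=4, LF[9]=C('o')+4=14+4=18
L[10]='n': occ=2, LF[10]=C('n')+2=5+2=7
L[11]='n': occ=3, LF[11]=C('n')+3=5+3=8
L[12]='n': occ=4, LF[12]=C('n')+4=5+4=9
L[13]='o': occ=5, LF[13]=C('o')+5=14+5=19
L[14]='o': occ=6, LF[14]=C('o')+6=14+6=20
L[15]='n': occ=5, LF[15]=C('n')+5=5+5=10
L[16]='n': occ=6, LF[16]=C('n')+6=5+6=11
L[17]='$': occ=0, LF[17]=C('$')+0=0+0=0
L[18]='o': occ=7, LF[18]=C('o')+7=14+7=21
L[19]='o': occ=8, LF[19]=C('o')+8=14+8=22
L[20]='n': occ=7, LF[20]=C('n')+7=5+7=12
L[21]='n': occ=8, LF[21]=C('n')+8=5+8=13
L[22]='m': occ=3, LF[22]=C('m')+3=1+3=4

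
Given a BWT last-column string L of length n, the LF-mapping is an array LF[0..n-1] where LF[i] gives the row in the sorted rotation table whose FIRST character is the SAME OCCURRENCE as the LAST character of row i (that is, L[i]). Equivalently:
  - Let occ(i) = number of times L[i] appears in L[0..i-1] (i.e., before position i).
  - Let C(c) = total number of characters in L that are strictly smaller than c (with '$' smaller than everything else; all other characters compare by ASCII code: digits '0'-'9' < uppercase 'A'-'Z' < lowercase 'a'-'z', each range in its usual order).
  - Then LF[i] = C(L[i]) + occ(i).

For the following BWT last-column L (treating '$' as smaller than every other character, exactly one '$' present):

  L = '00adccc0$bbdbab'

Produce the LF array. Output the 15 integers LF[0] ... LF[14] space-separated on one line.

Answer: 1 2 4 13 10 11 12 3 0 6 7 14 8 5 9

Derivation:
Char counts: '$':1, '0':3, 'a':2, 'b':4, 'c':3, 'd':2
C (first-col start): C('$')=0, C('0')=1, C('a')=4, C('b')=6, C('c')=10, C('d')=13
L[0]='0': occ=0, LF[0]=C('0')+0=1+0=1
L[1]='0': occ=1, LF[1]=C('0')+1=1+1=2
L[2]='a': occ=0, LF[2]=C('a')+0=4+0=4
L[3]='d': occ=0, LF[3]=C('d')+0=13+0=13
L[4]='c': occ=0, LF[4]=C('c')+0=10+0=10
L[5]='c': occ=1, LF[5]=C('c')+1=10+1=11
L[6]='c': occ=2, LF[6]=C('c')+2=10+2=12
L[7]='0': occ=2, LF[7]=C('0')+2=1+2=3
L[8]='$': occ=0, LF[8]=C('$')+0=0+0=0
L[9]='b': occ=0, LF[9]=C('b')+0=6+0=6
L[10]='b': occ=1, LF[10]=C('b')+1=6+1=7
L[11]='d': occ=1, LF[11]=C('d')+1=13+1=14
L[12]='b': occ=2, LF[12]=C('b')+2=6+2=8
L[13]='a': occ=1, LF[13]=C('a')+1=4+1=5
L[14]='b': occ=3, LF[14]=C('b')+3=6+3=9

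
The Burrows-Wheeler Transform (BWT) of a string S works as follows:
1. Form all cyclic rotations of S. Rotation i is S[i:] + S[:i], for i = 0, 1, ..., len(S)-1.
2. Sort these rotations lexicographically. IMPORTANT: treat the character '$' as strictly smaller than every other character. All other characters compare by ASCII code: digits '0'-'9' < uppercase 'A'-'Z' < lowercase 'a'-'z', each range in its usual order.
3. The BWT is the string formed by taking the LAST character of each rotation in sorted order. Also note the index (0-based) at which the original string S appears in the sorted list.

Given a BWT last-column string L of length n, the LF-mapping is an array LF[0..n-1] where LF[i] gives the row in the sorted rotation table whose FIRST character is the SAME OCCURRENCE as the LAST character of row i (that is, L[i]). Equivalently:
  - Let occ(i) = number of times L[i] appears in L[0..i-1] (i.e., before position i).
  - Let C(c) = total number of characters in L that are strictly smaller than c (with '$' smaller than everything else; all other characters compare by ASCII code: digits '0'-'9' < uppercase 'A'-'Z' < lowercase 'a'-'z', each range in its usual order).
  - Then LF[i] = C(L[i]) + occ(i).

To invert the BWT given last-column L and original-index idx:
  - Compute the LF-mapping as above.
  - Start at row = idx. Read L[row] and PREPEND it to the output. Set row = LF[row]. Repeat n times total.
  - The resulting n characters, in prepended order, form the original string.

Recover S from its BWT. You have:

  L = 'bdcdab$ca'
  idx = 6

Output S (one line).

LF mapping: 3 7 5 8 1 4 0 6 2
Walk LF starting at row 6, prepending L[row]:
  step 1: row=6, L[6]='$', prepend. Next row=LF[6]=0
  step 2: row=0, L[0]='b', prepend. Next row=LF[0]=3
  step 3: row=3, L[3]='d', prepend. Next row=LF[3]=8
  step 4: row=8, L[8]='a', prepend. Next row=LF[8]=2
  step 5: row=2, L[2]='c', prepend. Next row=LF[2]=5
  step 6: row=5, L[5]='b', prepend. Next row=LF[5]=4
  step 7: row=4, L[4]='a', prepend. Next row=LF[4]=1
  step 8: row=1, L[1]='d', prepend. Next row=LF[1]=7
  step 9: row=7, L[7]='c', prepend. Next row=LF[7]=6
Reversed output: cdabcadb$

Answer: cdabcadb$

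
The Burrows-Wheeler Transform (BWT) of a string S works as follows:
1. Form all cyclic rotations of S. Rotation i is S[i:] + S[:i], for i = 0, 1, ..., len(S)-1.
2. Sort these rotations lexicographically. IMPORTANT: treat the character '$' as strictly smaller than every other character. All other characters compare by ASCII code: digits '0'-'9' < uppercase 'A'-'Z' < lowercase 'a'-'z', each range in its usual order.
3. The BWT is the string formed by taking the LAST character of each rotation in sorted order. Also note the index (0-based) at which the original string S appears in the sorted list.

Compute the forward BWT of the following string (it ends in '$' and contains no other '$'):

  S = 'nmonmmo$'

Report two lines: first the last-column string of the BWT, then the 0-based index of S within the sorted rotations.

All 8 rotations (rotation i = S[i:]+S[:i]):
  rot[0] = nmonmmo$
  rot[1] = monmmo$n
  rot[2] = onmmo$nm
  rot[3] = nmmo$nmo
  rot[4] = mmo$nmon
  rot[5] = mo$nmonm
  rot[6] = o$nmonmm
  rot[7] = $nmonmmo
Sorted (with $ < everything):
  sorted[0] = $nmonmmo  (last char: 'o')
  sorted[1] = mmo$nmon  (last char: 'n')
  sorted[2] = mo$nmonm  (last char: 'm')
  sorted[3] = monmmo$n  (last char: 'n')
  sorted[4] = nmmo$nmo  (last char: 'o')
  sorted[5] = nmonmmo$  (last char: '$')
  sorted[6] = o$nmonmm  (last char: 'm')
  sorted[7] = onmmo$nm  (last char: 'm')
Last column: onmno$mm
Original string S is at sorted index 5

Answer: onmno$mm
5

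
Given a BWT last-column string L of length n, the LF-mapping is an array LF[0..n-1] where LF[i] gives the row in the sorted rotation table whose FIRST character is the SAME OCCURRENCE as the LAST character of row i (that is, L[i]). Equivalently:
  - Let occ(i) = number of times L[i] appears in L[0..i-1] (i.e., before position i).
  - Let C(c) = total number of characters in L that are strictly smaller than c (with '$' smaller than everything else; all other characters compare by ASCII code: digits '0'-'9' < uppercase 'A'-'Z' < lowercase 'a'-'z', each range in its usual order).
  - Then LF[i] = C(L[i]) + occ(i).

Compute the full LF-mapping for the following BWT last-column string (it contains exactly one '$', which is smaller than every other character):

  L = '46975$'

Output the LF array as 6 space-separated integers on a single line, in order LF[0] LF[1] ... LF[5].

Char counts: '$':1, '4':1, '5':1, '6':1, '7':1, '9':1
C (first-col start): C('$')=0, C('4')=1, C('5')=2, C('6')=3, C('7')=4, C('9')=5
L[0]='4': occ=0, LF[0]=C('4')+0=1+0=1
L[1]='6': occ=0, LF[1]=C('6')+0=3+0=3
L[2]='9': occ=0, LF[2]=C('9')+0=5+0=5
L[3]='7': occ=0, LF[3]=C('7')+0=4+0=4
L[4]='5': occ=0, LF[4]=C('5')+0=2+0=2
L[5]='$': occ=0, LF[5]=C('$')+0=0+0=0

Answer: 1 3 5 4 2 0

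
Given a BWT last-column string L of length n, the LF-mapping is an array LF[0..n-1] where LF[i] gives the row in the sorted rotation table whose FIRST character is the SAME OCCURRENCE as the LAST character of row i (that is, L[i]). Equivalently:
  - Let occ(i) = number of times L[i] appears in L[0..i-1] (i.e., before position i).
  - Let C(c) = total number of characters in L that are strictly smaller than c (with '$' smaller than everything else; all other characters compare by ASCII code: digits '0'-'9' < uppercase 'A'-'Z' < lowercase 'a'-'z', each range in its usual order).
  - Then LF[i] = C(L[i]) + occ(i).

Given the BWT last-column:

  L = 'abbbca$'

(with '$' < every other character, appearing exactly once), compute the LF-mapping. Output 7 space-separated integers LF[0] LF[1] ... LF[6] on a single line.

Char counts: '$':1, 'a':2, 'b':3, 'c':1
C (first-col start): C('$')=0, C('a')=1, C('b')=3, C('c')=6
L[0]='a': occ=0, LF[0]=C('a')+0=1+0=1
L[1]='b': occ=0, LF[1]=C('b')+0=3+0=3
L[2]='b': occ=1, LF[2]=C('b')+1=3+1=4
L[3]='b': occ=2, LF[3]=C('b')+2=3+2=5
L[4]='c': occ=0, LF[4]=C('c')+0=6+0=6
L[5]='a': occ=1, LF[5]=C('a')+1=1+1=2
L[6]='$': occ=0, LF[6]=C('$')+0=0+0=0

Answer: 1 3 4 5 6 2 0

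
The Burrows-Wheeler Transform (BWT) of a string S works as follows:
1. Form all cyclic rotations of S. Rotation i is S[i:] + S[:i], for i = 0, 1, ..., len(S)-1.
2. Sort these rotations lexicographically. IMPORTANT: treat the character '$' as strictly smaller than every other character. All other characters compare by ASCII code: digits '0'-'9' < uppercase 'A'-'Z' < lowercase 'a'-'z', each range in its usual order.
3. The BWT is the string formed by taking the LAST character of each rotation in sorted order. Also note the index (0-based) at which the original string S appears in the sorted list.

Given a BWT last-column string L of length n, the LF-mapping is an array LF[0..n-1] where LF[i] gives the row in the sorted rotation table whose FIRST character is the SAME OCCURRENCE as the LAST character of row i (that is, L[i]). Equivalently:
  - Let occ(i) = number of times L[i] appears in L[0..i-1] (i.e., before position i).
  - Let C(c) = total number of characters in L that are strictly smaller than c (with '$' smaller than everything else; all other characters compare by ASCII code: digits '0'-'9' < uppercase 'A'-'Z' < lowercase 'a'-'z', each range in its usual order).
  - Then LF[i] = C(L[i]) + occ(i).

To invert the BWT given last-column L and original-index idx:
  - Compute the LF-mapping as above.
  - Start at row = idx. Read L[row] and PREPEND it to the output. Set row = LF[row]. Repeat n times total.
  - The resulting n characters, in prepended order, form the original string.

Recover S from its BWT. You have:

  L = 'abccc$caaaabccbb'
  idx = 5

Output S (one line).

LF mapping: 1 6 10 11 12 0 13 2 3 4 5 7 14 15 8 9
Walk LF starting at row 5, prepending L[row]:
  step 1: row=5, L[5]='$', prepend. Next row=LF[5]=0
  step 2: row=0, L[0]='a', prepend. Next row=LF[0]=1
  step 3: row=1, L[1]='b', prepend. Next row=LF[1]=6
  step 4: row=6, L[6]='c', prepend. Next row=LF[6]=13
  step 5: row=13, L[13]='c', prepend. Next row=LF[13]=15
  step 6: row=15, L[15]='b', prepend. Next row=LF[15]=9
  step 7: row=9, L[9]='a', prepend. Next row=LF[9]=4
  step 8: row=4, L[4]='c', prepend. Next row=LF[4]=12
  step 9: row=12, L[12]='c', prepend. Next row=LF[12]=14
  step 10: row=14, L[14]='b', prepend. Next row=LF[14]=8
  step 11: row=8, L[8]='a', prepend. Next row=LF[8]=3
  step 12: row=3, L[3]='c', prepend. Next row=LF[3]=11
  step 13: row=11, L[11]='b', prepend. Next row=LF[11]=7
  step 14: row=7, L[7]='a', prepend. Next row=LF[7]=2
  step 15: row=2, L[2]='c', prepend. Next row=LF[2]=10
  step 16: row=10, L[10]='a', prepend. Next row=LF[10]=5
Reversed output: acabcabccabccba$

Answer: acabcabccabccba$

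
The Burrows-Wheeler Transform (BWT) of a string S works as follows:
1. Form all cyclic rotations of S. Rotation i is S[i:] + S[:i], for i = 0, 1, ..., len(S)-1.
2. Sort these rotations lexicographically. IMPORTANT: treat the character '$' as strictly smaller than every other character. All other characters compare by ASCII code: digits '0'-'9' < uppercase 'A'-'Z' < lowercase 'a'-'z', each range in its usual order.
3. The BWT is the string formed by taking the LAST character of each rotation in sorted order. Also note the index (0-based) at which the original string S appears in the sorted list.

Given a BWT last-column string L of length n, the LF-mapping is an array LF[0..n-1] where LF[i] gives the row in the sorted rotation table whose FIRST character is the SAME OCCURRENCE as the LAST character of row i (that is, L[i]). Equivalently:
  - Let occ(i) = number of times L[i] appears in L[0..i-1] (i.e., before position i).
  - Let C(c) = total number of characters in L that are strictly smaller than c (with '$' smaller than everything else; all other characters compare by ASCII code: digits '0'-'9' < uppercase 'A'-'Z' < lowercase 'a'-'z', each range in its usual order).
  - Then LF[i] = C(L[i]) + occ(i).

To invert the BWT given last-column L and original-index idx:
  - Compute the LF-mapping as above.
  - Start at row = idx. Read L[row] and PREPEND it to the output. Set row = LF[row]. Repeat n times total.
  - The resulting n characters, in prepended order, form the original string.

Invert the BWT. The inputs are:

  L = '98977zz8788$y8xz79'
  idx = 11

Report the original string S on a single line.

Answer: 977z888xy9zz87789$

Derivation:
LF mapping: 10 5 11 1 2 15 16 6 3 7 8 0 14 9 13 17 4 12
Walk LF starting at row 11, prepending L[row]:
  step 1: row=11, L[11]='$', prepend. Next row=LF[11]=0
  step 2: row=0, L[0]='9', prepend. Next row=LF[0]=10
  step 3: row=10, L[10]='8', prepend. Next row=LF[10]=8
  step 4: row=8, L[8]='7', prepend. Next row=LF[8]=3
  step 5: row=3, L[3]='7', prepend. Next row=LF[3]=1
  step 6: row=1, L[1]='8', prepend. Next row=LF[1]=5
  step 7: row=5, L[5]='z', prepend. Next row=LF[5]=15
  step 8: row=15, L[15]='z', prepend. Next row=LF[15]=17
  step 9: row=17, L[17]='9', prepend. Next row=LF[17]=12
  step 10: row=12, L[12]='y', prepend. Next row=LF[12]=14
  step 11: row=14, L[14]='x', prepend. Next row=LF[14]=13
  step 12: row=13, L[13]='8', prepend. Next row=LF[13]=9
  step 13: row=9, L[9]='8', prepend. Next row=LF[9]=7
  step 14: row=7, L[7]='8', prepend. Next row=LF[7]=6
  step 15: row=6, L[6]='z', prepend. Next row=LF[6]=16
  step 16: row=16, L[16]='7', prepend. Next row=LF[16]=4
  step 17: row=4, L[4]='7', prepend. Next row=LF[4]=2
  step 18: row=2, L[2]='9', prepend. Next row=LF[2]=11
Reversed output: 977z888xy9zz87789$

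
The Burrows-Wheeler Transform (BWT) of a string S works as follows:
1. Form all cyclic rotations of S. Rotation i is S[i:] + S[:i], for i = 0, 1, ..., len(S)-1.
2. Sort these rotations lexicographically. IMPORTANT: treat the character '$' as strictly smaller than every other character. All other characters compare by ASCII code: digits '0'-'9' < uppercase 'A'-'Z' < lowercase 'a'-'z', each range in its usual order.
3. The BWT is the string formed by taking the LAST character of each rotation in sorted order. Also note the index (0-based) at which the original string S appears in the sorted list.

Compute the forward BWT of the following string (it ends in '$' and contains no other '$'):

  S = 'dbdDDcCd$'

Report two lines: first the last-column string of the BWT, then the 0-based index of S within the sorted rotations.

All 9 rotations (rotation i = S[i:]+S[:i]):
  rot[0] = dbdDDcCd$
  rot[1] = bdDDcCd$d
  rot[2] = dDDcCd$db
  rot[3] = DDcCd$dbd
  rot[4] = DcCd$dbdD
  rot[5] = cCd$dbdDD
  rot[6] = Cd$dbdDDc
  rot[7] = d$dbdDDcC
  rot[8] = $dbdDDcCd
Sorted (with $ < everything):
  sorted[0] = $dbdDDcCd  (last char: 'd')
  sorted[1] = Cd$dbdDDc  (last char: 'c')
  sorted[2] = DDcCd$dbd  (last char: 'd')
  sorted[3] = DcCd$dbdD  (last char: 'D')
  sorted[4] = bdDDcCd$d  (last char: 'd')
  sorted[5] = cCd$dbdDD  (last char: 'D')
  sorted[6] = d$dbdDDcC  (last char: 'C')
  sorted[7] = dDDcCd$db  (last char: 'b')
  sorted[8] = dbdDDcCd$  (last char: '$')
Last column: dcdDdDCb$
Original string S is at sorted index 8

Answer: dcdDdDCb$
8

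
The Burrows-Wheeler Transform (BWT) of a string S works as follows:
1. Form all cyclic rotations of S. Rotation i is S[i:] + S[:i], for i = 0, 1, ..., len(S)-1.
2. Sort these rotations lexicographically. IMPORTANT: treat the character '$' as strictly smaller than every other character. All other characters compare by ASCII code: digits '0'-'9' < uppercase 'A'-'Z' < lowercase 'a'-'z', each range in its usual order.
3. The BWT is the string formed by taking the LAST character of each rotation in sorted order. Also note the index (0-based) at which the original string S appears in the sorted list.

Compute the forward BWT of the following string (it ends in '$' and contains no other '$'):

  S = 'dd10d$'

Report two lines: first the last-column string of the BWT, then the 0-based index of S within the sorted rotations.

All 6 rotations (rotation i = S[i:]+S[:i]):
  rot[0] = dd10d$
  rot[1] = d10d$d
  rot[2] = 10d$dd
  rot[3] = 0d$dd1
  rot[4] = d$dd10
  rot[5] = $dd10d
Sorted (with $ < everything):
  sorted[0] = $dd10d  (last char: 'd')
  sorted[1] = 0d$dd1  (last char: '1')
  sorted[2] = 10d$dd  (last char: 'd')
  sorted[3] = d$dd10  (last char: '0')
  sorted[4] = d10d$d  (last char: 'd')
  sorted[5] = dd10d$  (last char: '$')
Last column: d1d0d$
Original string S is at sorted index 5

Answer: d1d0d$
5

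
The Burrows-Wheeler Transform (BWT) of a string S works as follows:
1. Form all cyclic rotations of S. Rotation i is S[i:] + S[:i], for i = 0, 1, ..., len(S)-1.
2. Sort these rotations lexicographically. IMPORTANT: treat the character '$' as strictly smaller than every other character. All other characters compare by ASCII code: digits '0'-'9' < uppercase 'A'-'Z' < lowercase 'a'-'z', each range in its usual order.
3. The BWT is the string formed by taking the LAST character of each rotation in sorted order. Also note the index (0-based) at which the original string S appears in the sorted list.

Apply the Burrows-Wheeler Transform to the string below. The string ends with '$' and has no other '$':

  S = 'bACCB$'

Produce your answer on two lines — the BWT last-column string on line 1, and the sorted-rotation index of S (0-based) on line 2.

All 6 rotations (rotation i = S[i:]+S[:i]):
  rot[0] = bACCB$
  rot[1] = ACCB$b
  rot[2] = CCB$bA
  rot[3] = CB$bAC
  rot[4] = B$bACC
  rot[5] = $bACCB
Sorted (with $ < everything):
  sorted[0] = $bACCB  (last char: 'B')
  sorted[1] = ACCB$b  (last char: 'b')
  sorted[2] = B$bACC  (last char: 'C')
  sorted[3] = CB$bAC  (last char: 'C')
  sorted[4] = CCB$bA  (last char: 'A')
  sorted[5] = bACCB$  (last char: '$')
Last column: BbCCA$
Original string S is at sorted index 5

Answer: BbCCA$
5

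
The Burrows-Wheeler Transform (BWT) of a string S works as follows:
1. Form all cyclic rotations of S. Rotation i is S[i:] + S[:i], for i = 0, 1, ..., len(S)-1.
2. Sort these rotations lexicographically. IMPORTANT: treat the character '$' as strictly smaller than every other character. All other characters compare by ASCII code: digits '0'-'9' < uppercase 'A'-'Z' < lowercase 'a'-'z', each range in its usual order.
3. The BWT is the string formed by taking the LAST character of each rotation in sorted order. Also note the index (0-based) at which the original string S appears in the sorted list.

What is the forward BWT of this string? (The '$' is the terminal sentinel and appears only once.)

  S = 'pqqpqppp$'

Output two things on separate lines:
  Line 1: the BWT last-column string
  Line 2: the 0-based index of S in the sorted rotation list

All 9 rotations (rotation i = S[i:]+S[:i]):
  rot[0] = pqqpqppp$
  rot[1] = qqpqppp$p
  rot[2] = qpqppp$pq
  rot[3] = pqppp$pqq
  rot[4] = qppp$pqqp
  rot[5] = ppp$pqqpq
  rot[6] = pp$pqqpqp
  rot[7] = p$pqqpqpp
  rot[8] = $pqqpqppp
Sorted (with $ < everything):
  sorted[0] = $pqqpqppp  (last char: 'p')
  sorted[1] = p$pqqpqpp  (last char: 'p')
  sorted[2] = pp$pqqpqp  (last char: 'p')
  sorted[3] = ppp$pqqpq  (last char: 'q')
  sorted[4] = pqppp$pqq  (last char: 'q')
  sorted[5] = pqqpqppp$  (last char: '$')
  sorted[6] = qppp$pqqp  (last char: 'p')
  sorted[7] = qpqppp$pq  (last char: 'q')
  sorted[8] = qqpqppp$p  (last char: 'p')
Last column: pppqq$pqp
Original string S is at sorted index 5

Answer: pppqq$pqp
5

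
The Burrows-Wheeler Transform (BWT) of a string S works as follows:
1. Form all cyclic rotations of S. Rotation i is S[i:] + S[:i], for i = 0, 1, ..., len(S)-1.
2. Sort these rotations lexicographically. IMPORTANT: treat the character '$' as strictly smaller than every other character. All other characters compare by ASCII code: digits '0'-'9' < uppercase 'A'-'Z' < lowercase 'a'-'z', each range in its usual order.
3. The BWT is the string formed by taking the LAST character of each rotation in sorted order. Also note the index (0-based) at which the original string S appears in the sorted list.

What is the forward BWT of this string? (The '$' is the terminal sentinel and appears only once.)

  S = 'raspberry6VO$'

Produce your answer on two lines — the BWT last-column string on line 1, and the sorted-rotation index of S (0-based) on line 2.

Answer: OyV6rpbs$erar
8

Derivation:
All 13 rotations (rotation i = S[i:]+S[:i]):
  rot[0] = raspberry6VO$
  rot[1] = aspberry6VO$r
  rot[2] = spberry6VO$ra
  rot[3] = pberry6VO$ras
  rot[4] = berry6VO$rasp
  rot[5] = erry6VO$raspb
  rot[6] = rry6VO$raspbe
  rot[7] = ry6VO$raspber
  rot[8] = y6VO$raspberr
  rot[9] = 6VO$raspberry
  rot[10] = VO$raspberry6
  rot[11] = O$raspberry6V
  rot[12] = $raspberry6VO
Sorted (with $ < everything):
  sorted[0] = $raspberry6VO  (last char: 'O')
  sorted[1] = 6VO$raspberry  (last char: 'y')
  sorted[2] = O$raspberry6V  (last char: 'V')
  sorted[3] = VO$raspberry6  (last char: '6')
  sorted[4] = aspberry6VO$r  (last char: 'r')
  sorted[5] = berry6VO$rasp  (last char: 'p')
  sorted[6] = erry6VO$raspb  (last char: 'b')
  sorted[7] = pberry6VO$ras  (last char: 's')
  sorted[8] = raspberry6VO$  (last char: '$')
  sorted[9] = rry6VO$raspbe  (last char: 'e')
  sorted[10] = ry6VO$raspber  (last char: 'r')
  sorted[11] = spberry6VO$ra  (last char: 'a')
  sorted[12] = y6VO$raspberr  (last char: 'r')
Last column: OyV6rpbs$erar
Original string S is at sorted index 8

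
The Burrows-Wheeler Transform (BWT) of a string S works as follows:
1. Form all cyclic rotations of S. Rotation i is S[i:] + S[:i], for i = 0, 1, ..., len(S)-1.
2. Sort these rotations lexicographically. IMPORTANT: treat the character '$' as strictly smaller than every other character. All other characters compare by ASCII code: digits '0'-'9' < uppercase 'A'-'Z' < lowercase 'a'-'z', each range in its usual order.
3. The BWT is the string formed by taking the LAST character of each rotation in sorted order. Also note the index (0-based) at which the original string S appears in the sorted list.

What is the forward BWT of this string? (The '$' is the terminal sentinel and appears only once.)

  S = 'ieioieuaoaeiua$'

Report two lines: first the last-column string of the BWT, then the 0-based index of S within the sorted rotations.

Answer: auouiai$oeeaiie
7

Derivation:
All 15 rotations (rotation i = S[i:]+S[:i]):
  rot[0] = ieioieuaoaeiua$
  rot[1] = eioieuaoaeiua$i
  rot[2] = ioieuaoaeiua$ie
  rot[3] = oieuaoaeiua$iei
  rot[4] = ieuaoaeiua$ieio
  rot[5] = euaoaeiua$ieioi
  rot[6] = uaoaeiua$ieioie
  rot[7] = aoaeiua$ieioieu
  rot[8] = oaeiua$ieioieua
  rot[9] = aeiua$ieioieuao
  rot[10] = eiua$ieioieuaoa
  rot[11] = iua$ieioieuaoae
  rot[12] = ua$ieioieuaoaei
  rot[13] = a$ieioieuaoaeiu
  rot[14] = $ieioieuaoaeiua
Sorted (with $ < everything):
  sorted[0] = $ieioieuaoaeiua  (last char: 'a')
  sorted[1] = a$ieioieuaoaeiu  (last char: 'u')
  sorted[2] = aeiua$ieioieuao  (last char: 'o')
  sorted[3] = aoaeiua$ieioieu  (last char: 'u')
  sorted[4] = eioieuaoaeiua$i  (last char: 'i')
  sorted[5] = eiua$ieioieuaoa  (last char: 'a')
  sorted[6] = euaoaeiua$ieioi  (last char: 'i')
  sorted[7] = ieioieuaoaeiua$  (last char: '$')
  sorted[8] = ieuaoaeiua$ieio  (last char: 'o')
  sorted[9] = ioieuaoaeiua$ie  (last char: 'e')
  sorted[10] = iua$ieioieuaoae  (last char: 'e')
  sorted[11] = oaeiua$ieioieua  (last char: 'a')
  sorted[12] = oieuaoaeiua$iei  (last char: 'i')
  sorted[13] = ua$ieioieuaoaei  (last char: 'i')
  sorted[14] = uaoaeiua$ieioie  (last char: 'e')
Last column: auouiai$oeeaiie
Original string S is at sorted index 7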